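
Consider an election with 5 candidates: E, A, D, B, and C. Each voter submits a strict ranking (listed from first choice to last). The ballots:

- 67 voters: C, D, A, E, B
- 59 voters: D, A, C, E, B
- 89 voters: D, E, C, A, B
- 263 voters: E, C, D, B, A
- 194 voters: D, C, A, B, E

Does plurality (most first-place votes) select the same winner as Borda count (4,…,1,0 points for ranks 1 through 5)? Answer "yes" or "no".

Plurality — first-place votes: E 263, A 0, D 342, B 0, C 67. Winner: D.
Borda — scores: E 1445, A 788, D 2095, B 457, C 1935. Winner: D.
The two methods agree.

yes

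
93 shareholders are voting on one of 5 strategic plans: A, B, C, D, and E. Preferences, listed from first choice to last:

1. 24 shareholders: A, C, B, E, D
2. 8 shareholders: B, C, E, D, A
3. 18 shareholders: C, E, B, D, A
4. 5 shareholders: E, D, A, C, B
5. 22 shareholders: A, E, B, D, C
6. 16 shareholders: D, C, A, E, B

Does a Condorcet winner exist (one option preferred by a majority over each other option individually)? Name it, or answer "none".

Checking pairwise contests:
D beats A 47–46.
A beats B 67–26.
A beats C 51–42.
B beats D 72–21.
A beats E 62–31.
Every option loses at least one head-to-head, so there is no Condorcet winner.

none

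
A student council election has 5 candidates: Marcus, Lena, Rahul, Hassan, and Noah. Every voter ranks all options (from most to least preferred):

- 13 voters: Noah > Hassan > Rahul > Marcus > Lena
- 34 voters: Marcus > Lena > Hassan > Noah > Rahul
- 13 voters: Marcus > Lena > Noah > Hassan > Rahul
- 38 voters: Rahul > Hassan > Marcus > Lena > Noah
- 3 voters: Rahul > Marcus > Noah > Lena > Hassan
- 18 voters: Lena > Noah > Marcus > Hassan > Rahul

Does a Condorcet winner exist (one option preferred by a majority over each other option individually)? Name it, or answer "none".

Marcus vs Lena: 101–18 for Marcus.
Marcus vs Rahul: 65–54 for Marcus.
Marcus vs Hassan: 68–51 for Marcus.
Marcus vs Noah: 88–31 for Marcus.
Marcus beats every other option head-to-head.

Marcus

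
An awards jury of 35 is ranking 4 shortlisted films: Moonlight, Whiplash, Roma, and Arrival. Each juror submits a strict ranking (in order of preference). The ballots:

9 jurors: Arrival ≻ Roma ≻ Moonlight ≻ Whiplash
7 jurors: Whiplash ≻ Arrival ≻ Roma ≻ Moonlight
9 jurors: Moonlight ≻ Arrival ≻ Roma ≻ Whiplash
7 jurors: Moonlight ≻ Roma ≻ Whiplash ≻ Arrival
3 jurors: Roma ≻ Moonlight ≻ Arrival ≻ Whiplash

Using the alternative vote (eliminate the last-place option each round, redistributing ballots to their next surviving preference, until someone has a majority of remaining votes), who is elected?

Round 1: Moonlight 16, Whiplash 7, Roma 3, Arrival 9. Eliminate Roma.
Round 2: Moonlight 19, Whiplash 7, Arrival 9. Moonlight has a majority.

Moonlight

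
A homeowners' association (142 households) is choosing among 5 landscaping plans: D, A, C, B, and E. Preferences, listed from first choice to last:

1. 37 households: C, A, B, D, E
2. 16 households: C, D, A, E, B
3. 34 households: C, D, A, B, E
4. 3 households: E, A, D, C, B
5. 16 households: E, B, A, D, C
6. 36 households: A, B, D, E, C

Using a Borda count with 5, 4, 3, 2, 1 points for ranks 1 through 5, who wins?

A

D: 37·2 + 16·4 + 34·4 + 3·3 + 16·2 + 36·3 = 423
A: 37·4 + 16·3 + 34·3 + 3·4 + 16·3 + 36·5 = 538
C: 37·5 + 16·5 + 34·5 + 3·2 + 16·1 + 36·1 = 493
B: 37·3 + 16·1 + 34·2 + 3·1 + 16·4 + 36·4 = 406
E: 37·1 + 16·2 + 34·1 + 3·5 + 16·5 + 36·2 = 270
A has the highest Borda score (538).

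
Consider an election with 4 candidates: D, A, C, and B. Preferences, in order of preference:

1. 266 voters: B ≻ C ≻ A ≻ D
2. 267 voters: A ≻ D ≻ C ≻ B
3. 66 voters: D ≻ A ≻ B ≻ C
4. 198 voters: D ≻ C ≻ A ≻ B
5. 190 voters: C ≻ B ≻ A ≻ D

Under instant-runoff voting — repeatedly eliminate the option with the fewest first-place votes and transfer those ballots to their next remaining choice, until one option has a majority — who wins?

A

Round 1: D 264, A 267, C 190, B 266. Eliminate C.
Round 2: D 264, A 267, B 456. Eliminate D.
Round 3: A 531, B 456. A has a majority.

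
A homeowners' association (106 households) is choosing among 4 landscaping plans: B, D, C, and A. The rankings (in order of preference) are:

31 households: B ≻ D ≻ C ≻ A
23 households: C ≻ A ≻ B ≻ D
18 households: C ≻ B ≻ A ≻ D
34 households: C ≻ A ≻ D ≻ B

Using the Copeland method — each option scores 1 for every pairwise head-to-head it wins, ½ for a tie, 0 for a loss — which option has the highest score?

B: beats D; loses to C and A → score 1.
D: loses to B, C, and A → score 0.
C: beats B, D, and A → score 3.
A: beats B and D; loses to C → score 2.
C has the best pairwise record.

C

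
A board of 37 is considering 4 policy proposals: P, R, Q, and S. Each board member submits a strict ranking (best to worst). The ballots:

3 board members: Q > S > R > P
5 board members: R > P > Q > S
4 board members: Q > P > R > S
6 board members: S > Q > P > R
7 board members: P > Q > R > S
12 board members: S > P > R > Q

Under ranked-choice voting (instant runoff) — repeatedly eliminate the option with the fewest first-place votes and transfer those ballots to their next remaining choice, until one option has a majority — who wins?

Round 1: P 7, R 5, Q 7, S 18. Eliminate R.
Round 2: P 12, Q 7, S 18. Eliminate Q.
Round 3: P 16, S 21. S has a majority.

S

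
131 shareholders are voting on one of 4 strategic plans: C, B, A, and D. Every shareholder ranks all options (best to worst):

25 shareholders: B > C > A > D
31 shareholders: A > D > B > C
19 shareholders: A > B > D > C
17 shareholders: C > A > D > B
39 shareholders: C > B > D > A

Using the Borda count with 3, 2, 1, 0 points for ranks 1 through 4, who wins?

C: 25·2 + 31·0 + 19·0 + 17·3 + 39·3 = 218
B: 25·3 + 31·1 + 19·2 + 17·0 + 39·2 = 222
A: 25·1 + 31·3 + 19·3 + 17·2 + 39·0 = 209
D: 25·0 + 31·2 + 19·1 + 17·1 + 39·1 = 137
B has the highest Borda score (222).

B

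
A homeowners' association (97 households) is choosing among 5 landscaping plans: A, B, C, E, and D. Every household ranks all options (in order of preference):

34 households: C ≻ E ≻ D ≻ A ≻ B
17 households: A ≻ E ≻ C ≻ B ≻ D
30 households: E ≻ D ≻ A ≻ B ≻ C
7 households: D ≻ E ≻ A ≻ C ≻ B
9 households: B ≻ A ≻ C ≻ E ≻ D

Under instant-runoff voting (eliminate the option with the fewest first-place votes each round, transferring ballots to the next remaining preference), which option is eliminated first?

Round 1: A 17, B 9, C 34, E 30, D 7. Eliminate D.

D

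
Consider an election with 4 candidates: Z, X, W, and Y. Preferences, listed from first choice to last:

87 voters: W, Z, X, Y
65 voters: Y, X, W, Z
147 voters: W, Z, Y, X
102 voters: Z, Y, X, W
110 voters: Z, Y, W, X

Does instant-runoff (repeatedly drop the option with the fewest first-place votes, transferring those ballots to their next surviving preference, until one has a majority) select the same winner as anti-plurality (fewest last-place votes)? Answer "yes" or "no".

Instant-runoff — R1 Z 212, X 0, W 234, Y 65 (X out); R2 Z 212, W 234, Y 65 (Y out); R3 Z 212, W 299 (W winner). Winner: W.
Anti-plurality — last-place votes: Z 65, X 257, W 102, Y 87. Winner: Z.
The two methods disagree.

no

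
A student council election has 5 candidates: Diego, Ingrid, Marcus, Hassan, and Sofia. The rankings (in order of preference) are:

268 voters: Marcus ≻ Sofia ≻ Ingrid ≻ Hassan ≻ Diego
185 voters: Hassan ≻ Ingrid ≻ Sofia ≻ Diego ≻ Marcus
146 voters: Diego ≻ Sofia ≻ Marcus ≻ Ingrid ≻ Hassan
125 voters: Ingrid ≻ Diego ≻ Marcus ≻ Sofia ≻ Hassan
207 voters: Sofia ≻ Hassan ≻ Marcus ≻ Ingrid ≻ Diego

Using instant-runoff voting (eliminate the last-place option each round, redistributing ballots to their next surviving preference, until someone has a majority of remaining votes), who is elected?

Sofia

Round 1: Diego 146, Ingrid 125, Marcus 268, Hassan 185, Sofia 207. Eliminate Ingrid.
Round 2: Diego 271, Marcus 268, Hassan 185, Sofia 207. Eliminate Hassan.
Round 3: Diego 271, Marcus 268, Sofia 392. Eliminate Marcus.
Round 4: Diego 271, Sofia 660. Sofia has a majority.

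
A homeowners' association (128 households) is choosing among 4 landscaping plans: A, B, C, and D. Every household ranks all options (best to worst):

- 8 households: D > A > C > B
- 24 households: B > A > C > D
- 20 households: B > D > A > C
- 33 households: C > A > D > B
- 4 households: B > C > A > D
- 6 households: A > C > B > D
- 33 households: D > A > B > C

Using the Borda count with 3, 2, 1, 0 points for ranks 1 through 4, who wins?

A: 8·2 + 24·2 + 20·1 + 33·2 + 4·1 + 6·3 + 33·2 = 238
B: 8·0 + 24·3 + 20·3 + 33·0 + 4·3 + 6·1 + 33·1 = 183
C: 8·1 + 24·1 + 20·0 + 33·3 + 4·2 + 6·2 + 33·0 = 151
D: 8·3 + 24·0 + 20·2 + 33·1 + 4·0 + 6·0 + 33·3 = 196
A has the highest Borda score (238).

A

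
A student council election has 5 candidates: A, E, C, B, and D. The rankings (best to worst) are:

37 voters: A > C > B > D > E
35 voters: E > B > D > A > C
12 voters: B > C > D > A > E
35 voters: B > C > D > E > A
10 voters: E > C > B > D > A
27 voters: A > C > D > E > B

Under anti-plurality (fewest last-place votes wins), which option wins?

Last-place votes: A 45, E 49, C 35, B 27, D 0.
D is ranked last by the fewest voters, so D wins.

D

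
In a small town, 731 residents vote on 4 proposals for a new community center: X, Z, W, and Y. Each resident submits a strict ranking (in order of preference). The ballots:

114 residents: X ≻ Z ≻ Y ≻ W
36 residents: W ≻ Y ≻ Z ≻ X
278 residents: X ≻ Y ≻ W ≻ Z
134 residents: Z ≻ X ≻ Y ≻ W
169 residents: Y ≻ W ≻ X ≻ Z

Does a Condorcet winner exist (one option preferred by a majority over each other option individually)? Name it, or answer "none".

X

X vs Z: 561–170 for X.
X vs W: 526–205 for X.
X vs Y: 526–205 for X.
X beats every other option head-to-head.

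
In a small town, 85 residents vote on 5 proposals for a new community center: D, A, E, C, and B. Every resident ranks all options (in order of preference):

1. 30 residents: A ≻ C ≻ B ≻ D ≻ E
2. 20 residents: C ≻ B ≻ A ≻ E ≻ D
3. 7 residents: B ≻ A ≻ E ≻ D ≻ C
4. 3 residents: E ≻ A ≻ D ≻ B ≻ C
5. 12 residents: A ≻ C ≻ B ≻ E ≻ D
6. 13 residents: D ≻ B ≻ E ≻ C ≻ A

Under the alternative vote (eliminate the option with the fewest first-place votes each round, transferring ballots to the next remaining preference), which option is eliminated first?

E

Round 1: D 13, A 42, E 3, C 20, B 7. Eliminate E.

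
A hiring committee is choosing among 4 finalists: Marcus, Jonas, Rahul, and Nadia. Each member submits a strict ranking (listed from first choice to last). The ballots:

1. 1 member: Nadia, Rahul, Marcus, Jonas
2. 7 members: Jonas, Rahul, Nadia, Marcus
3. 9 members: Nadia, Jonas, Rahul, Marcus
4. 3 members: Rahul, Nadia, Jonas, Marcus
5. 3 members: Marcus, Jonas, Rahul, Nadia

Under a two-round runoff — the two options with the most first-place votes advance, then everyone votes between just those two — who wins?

Round 1 first-place votes: Marcus 3, Jonas 7, Rahul 3, Nadia 10.
Nadia and Jonas advance.
Runoff: Nadia is preferred to Jonas by 13 voters; Jonas by 10.
Nadia wins the runoff.

Nadia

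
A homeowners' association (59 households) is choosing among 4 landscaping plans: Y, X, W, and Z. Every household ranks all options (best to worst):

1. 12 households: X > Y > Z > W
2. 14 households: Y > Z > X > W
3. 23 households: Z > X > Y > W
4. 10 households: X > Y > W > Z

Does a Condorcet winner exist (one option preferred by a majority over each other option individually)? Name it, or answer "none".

Checking pairwise contests:
X beats Y 45–14.
Z beats X 37–22.
Y beats W 59–0.
Y beats Z 36–23.
Every option loses at least one head-to-head, so there is no Condorcet winner.

none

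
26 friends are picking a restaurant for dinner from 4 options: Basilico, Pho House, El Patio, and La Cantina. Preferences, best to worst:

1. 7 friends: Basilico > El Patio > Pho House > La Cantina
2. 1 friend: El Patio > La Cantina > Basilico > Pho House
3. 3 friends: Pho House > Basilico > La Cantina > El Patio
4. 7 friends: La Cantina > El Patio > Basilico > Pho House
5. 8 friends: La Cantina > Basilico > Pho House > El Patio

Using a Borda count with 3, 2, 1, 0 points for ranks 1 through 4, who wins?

Basilico: 7·3 + 1·1 + 3·2 + 7·1 + 8·2 = 51
Pho House: 7·1 + 1·0 + 3·3 + 7·0 + 8·1 = 24
El Patio: 7·2 + 1·3 + 3·0 + 7·2 + 8·0 = 31
La Cantina: 7·0 + 1·2 + 3·1 + 7·3 + 8·3 = 50
Basilico has the highest Borda score (51).

Basilico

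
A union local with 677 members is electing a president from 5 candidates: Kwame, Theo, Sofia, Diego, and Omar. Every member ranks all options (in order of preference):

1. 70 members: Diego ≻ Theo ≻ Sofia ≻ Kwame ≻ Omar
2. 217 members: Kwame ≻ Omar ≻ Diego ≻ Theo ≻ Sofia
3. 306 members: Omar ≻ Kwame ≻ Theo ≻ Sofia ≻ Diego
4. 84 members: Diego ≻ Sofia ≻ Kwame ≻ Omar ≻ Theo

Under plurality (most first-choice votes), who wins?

First-place votes: Kwame 217, Theo 0, Sofia 0, Diego 154, Omar 306.
Omar has the most first-place votes.

Omar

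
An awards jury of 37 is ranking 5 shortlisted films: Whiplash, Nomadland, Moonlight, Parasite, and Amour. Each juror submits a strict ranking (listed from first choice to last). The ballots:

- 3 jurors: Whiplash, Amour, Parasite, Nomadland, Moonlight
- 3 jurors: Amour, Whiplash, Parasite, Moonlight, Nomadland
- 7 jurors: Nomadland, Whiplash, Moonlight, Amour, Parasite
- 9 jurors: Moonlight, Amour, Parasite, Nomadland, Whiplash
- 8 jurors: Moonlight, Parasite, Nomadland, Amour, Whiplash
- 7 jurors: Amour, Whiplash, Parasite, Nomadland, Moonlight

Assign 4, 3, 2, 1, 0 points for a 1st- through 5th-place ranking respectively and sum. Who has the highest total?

Amour

Whiplash: 3·4 + 3·3 + 7·3 + 9·0 + 8·0 + 7·3 = 63
Nomadland: 3·1 + 3·0 + 7·4 + 9·1 + 8·2 + 7·1 = 63
Moonlight: 3·0 + 3·1 + 7·2 + 9·4 + 8·4 + 7·0 = 85
Parasite: 3·2 + 3·2 + 7·0 + 9·2 + 8·3 + 7·2 = 68
Amour: 3·3 + 3·4 + 7·1 + 9·3 + 8·1 + 7·4 = 91
Amour has the highest Borda score (91).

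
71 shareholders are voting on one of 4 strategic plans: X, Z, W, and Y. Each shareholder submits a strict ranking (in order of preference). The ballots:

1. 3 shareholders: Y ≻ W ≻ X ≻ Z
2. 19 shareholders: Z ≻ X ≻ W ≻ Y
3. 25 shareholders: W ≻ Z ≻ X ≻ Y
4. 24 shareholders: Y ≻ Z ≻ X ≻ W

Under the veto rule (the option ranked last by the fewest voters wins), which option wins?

X

Last-place votes: X 0, Z 3, W 24, Y 44.
X is ranked last by the fewest voters, so X wins.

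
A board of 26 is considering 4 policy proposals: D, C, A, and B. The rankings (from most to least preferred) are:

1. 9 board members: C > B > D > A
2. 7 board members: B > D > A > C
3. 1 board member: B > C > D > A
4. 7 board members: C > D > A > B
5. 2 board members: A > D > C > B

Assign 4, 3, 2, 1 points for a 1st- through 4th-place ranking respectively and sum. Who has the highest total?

D: 9·2 + 7·3 + 1·2 + 7·3 + 2·3 = 68
C: 9·4 + 7·1 + 1·3 + 7·4 + 2·2 = 78
A: 9·1 + 7·2 + 1·1 + 7·2 + 2·4 = 46
B: 9·3 + 7·4 + 1·4 + 7·1 + 2·1 = 68
C has the highest Borda score (78).

C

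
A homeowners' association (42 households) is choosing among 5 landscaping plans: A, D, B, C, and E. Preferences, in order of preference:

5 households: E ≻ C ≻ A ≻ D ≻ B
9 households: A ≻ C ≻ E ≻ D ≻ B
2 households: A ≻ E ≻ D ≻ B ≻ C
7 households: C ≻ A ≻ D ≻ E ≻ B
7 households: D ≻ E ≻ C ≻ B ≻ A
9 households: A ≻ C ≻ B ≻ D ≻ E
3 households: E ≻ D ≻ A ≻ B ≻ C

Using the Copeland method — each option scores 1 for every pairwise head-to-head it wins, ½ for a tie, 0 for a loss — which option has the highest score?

A: beats D, B, C, and E → score 4.
D: beats B and E; loses to A and C → score 2.
B: loses to A, D, C, and E → score 0.
C: beats D, B, and E; loses to A → score 3.
E: beats B; loses to A, D, and C → score 1.
A has the best pairwise record.

A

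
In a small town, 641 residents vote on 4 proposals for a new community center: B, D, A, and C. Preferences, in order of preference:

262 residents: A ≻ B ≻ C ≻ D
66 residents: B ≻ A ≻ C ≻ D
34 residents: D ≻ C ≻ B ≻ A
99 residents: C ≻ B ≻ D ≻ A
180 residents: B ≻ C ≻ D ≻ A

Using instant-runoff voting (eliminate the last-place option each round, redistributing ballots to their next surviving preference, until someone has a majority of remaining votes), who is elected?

Round 1: B 246, D 34, A 262, C 99. Eliminate D.
Round 2: B 246, A 262, C 133. Eliminate C.
Round 3: B 379, A 262. B has a majority.

B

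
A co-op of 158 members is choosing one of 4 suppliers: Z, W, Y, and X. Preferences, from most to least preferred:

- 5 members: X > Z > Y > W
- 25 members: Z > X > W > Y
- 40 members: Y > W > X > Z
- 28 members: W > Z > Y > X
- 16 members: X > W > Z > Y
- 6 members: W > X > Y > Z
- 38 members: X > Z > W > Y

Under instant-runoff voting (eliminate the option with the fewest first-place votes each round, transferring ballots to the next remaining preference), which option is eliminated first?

Round 1: Z 25, W 34, Y 40, X 59. Eliminate Z.

Z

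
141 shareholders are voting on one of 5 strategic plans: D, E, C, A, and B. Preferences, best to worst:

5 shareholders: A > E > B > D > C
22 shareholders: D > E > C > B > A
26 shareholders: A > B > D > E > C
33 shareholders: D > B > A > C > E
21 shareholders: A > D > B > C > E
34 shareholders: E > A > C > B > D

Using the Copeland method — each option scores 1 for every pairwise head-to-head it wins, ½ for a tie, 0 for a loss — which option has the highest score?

D: beats E, C, and B; loses to A → score 3.
E: beats C; loses to D, A, and B → score 1.
C: loses to D, E, A, and B → score 0.
A: beats D, E, C, and B → score 4.
B: beats E and C; loses to D and A → score 2.
A has the best pairwise record.

A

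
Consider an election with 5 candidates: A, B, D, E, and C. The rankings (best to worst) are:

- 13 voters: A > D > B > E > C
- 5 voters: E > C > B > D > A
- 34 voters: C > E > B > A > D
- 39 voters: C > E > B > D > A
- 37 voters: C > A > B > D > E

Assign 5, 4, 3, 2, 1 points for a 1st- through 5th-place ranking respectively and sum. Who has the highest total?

A: 13·5 + 5·1 + 34·2 + 39·1 + 37·4 = 325
B: 13·3 + 5·3 + 34·3 + 39·3 + 37·3 = 384
D: 13·4 + 5·2 + 34·1 + 39·2 + 37·2 = 248
E: 13·2 + 5·5 + 34·4 + 39·4 + 37·1 = 380
C: 13·1 + 5·4 + 34·5 + 39·5 + 37·5 = 583
C has the highest Borda score (583).

C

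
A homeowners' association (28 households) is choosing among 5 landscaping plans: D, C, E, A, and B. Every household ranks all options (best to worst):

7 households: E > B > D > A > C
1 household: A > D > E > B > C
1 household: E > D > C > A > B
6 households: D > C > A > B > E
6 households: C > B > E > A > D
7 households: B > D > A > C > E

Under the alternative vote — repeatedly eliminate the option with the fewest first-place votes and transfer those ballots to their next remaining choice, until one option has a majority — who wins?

B

Round 1: D 6, C 6, E 8, A 1, B 7. Eliminate A.
Round 2: D 7, C 6, E 8, B 7. Eliminate C.
Round 3: D 7, E 8, B 13. Eliminate D.
Round 4: E 9, B 19. B has a majority.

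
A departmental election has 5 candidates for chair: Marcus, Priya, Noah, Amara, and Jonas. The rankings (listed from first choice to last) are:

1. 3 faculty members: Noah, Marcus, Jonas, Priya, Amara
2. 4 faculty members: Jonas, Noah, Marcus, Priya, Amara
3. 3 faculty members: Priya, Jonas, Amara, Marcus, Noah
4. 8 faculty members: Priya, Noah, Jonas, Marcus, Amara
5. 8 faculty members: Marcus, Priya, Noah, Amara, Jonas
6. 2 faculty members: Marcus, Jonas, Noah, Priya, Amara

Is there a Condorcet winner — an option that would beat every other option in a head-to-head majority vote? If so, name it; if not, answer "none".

none

Checking pairwise contests:
Noah beats Marcus 15–13.
Marcus beats Priya 17–11.
Priya beats Noah 19–9.
Marcus beats Amara 25–3.
Priya beats Jonas 19–9.
Every option loses at least one head-to-head, so there is no Condorcet winner.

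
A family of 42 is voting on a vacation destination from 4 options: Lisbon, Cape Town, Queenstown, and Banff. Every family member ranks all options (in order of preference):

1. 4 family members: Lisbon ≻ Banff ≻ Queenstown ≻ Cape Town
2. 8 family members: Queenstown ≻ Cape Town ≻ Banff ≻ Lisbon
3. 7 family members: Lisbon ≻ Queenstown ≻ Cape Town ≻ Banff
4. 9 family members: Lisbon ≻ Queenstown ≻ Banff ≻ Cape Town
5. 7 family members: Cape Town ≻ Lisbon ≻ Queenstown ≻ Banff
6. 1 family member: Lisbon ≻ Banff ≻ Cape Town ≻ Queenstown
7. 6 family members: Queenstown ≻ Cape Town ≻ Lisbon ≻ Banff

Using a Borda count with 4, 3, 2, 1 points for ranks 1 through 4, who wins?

Queenstown

Lisbon: 4·4 + 8·1 + 7·4 + 9·4 + 7·3 + 1·4 + 6·2 = 125
Cape Town: 4·1 + 8·3 + 7·2 + 9·1 + 7·4 + 1·2 + 6·3 = 99
Queenstown: 4·2 + 8·4 + 7·3 + 9·3 + 7·2 + 1·1 + 6·4 = 127
Banff: 4·3 + 8·2 + 7·1 + 9·2 + 7·1 + 1·3 + 6·1 = 69
Queenstown has the highest Borda score (127).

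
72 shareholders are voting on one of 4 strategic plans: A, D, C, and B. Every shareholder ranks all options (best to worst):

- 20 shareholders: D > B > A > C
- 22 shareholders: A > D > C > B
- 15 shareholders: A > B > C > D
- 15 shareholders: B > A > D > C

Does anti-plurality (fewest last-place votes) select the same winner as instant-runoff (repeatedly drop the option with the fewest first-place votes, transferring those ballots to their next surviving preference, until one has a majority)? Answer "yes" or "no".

yes

Anti-plurality — last-place votes: A 0, D 15, C 35, B 22. Winner: A.
Instant-runoff — R1 A 37, D 20, C 0, B 15 (A winner). Winner: A.
The two methods agree.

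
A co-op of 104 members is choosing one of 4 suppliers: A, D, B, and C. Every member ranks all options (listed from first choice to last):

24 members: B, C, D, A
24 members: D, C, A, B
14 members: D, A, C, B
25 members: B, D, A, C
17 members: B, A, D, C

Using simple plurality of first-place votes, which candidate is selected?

First-place votes: A 0, D 38, B 66, C 0.
B has the most first-place votes.

B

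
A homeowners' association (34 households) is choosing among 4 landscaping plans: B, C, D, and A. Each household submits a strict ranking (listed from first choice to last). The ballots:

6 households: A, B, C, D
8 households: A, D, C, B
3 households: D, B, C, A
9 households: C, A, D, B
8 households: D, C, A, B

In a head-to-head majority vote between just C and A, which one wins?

Voters preferring C to A: 20; preferring A to C: 14.
C wins the head-to-head.

C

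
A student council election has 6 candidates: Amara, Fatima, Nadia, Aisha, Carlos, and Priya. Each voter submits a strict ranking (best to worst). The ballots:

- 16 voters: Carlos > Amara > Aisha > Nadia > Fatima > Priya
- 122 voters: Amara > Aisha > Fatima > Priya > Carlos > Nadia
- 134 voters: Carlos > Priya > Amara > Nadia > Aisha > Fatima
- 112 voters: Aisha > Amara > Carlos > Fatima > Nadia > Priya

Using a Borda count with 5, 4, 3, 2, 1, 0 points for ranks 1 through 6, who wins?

Amara: 16·4 + 122·5 + 134·3 + 112·4 = 1524
Fatima: 16·1 + 122·3 + 134·0 + 112·2 = 606
Nadia: 16·2 + 122·0 + 134·2 + 112·1 = 412
Aisha: 16·3 + 122·4 + 134·1 + 112·5 = 1230
Carlos: 16·5 + 122·1 + 134·5 + 112·3 = 1208
Priya: 16·0 + 122·2 + 134·4 + 112·0 = 780
Amara has the highest Borda score (1524).

Amara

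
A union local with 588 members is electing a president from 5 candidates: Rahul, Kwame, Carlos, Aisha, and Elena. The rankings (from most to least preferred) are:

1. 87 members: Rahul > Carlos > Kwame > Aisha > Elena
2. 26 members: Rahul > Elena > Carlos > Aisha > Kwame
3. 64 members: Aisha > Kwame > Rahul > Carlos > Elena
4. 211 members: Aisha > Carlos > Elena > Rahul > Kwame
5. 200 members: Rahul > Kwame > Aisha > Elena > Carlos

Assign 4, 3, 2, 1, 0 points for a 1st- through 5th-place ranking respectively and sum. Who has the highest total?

Aisha

Rahul: 87·4 + 26·4 + 64·2 + 211·1 + 200·4 = 1591
Kwame: 87·2 + 26·0 + 64·3 + 211·0 + 200·3 = 966
Carlos: 87·3 + 26·2 + 64·1 + 211·3 + 200·0 = 1010
Aisha: 87·1 + 26·1 + 64·4 + 211·4 + 200·2 = 1613
Elena: 87·0 + 26·3 + 64·0 + 211·2 + 200·1 = 700
Aisha has the highest Borda score (1613).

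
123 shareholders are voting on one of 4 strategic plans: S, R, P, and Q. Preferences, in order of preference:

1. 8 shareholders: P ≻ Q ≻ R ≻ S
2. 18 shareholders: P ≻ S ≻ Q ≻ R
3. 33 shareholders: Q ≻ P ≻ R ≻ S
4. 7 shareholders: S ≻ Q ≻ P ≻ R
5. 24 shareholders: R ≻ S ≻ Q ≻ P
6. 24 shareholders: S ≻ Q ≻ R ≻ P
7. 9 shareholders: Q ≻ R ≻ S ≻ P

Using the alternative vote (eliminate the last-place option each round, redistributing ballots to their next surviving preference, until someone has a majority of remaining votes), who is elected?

S

Round 1: S 31, R 24, P 26, Q 42. Eliminate R.
Round 2: S 55, P 26, Q 42. Eliminate P.
Round 3: S 73, Q 50. S has a majority.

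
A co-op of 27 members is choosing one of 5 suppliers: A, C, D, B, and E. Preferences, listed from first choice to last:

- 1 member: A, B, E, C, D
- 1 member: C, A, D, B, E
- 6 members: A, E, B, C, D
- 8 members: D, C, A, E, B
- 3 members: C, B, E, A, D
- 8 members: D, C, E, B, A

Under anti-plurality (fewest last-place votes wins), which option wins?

C

Last-place votes: A 8, C 0, D 10, B 8, E 1.
C is ranked last by the fewest voters, so C wins.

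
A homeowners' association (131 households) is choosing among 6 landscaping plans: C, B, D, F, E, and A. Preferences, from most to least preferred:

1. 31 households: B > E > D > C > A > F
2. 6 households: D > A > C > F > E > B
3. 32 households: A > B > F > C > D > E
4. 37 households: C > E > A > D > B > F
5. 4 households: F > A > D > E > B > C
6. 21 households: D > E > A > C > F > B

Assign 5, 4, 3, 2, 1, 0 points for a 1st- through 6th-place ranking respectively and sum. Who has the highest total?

C: 31·2 + 6·3 + 32·2 + 37·5 + 4·0 + 21·2 = 371
B: 31·5 + 6·0 + 32·4 + 37·1 + 4·1 + 21·0 = 324
D: 31·3 + 6·5 + 32·1 + 37·2 + 4·3 + 21·5 = 346
F: 31·0 + 6·2 + 32·3 + 37·0 + 4·5 + 21·1 = 149
E: 31·4 + 6·1 + 32·0 + 37·4 + 4·2 + 21·4 = 370
A: 31·1 + 6·4 + 32·5 + 37·3 + 4·4 + 21·3 = 405
A has the highest Borda score (405).

A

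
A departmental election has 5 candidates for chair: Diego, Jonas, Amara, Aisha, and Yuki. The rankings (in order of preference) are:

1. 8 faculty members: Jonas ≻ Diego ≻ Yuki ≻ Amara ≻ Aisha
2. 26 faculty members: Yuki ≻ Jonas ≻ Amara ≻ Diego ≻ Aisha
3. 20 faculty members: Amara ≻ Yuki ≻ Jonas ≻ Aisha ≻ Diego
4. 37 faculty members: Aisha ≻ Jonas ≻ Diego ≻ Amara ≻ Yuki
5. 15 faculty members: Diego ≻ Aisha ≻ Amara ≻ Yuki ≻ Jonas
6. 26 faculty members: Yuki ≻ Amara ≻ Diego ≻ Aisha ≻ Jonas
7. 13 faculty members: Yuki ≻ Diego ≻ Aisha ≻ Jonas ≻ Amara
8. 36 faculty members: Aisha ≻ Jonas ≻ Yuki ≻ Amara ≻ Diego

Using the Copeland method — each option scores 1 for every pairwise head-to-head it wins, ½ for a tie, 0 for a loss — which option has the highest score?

Yuki

Diego: loses to Jonas, Amara, Aisha, and Yuki → score 0.
Jonas: beats Diego and Amara; loses to Aisha and Yuki → score 2.
Amara: beats Diego; loses to Jonas, Aisha, and Yuki → score 1.
Aisha: beats Diego, Jonas, and Amara; loses to Yuki → score 3.
Yuki: beats Diego, Jonas, Amara, and Aisha → score 4.
Yuki has the best pairwise record.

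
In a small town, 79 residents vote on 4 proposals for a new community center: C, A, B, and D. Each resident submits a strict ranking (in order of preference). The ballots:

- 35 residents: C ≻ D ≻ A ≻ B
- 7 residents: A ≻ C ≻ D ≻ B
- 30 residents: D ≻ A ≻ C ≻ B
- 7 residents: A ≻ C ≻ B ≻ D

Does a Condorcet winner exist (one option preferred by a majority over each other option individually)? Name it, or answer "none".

none

Checking pairwise contests:
A beats C 44–35.
D beats A 65–14.
C beats B 79–0.
C beats D 49–30.
Every option loses at least one head-to-head, so there is no Condorcet winner.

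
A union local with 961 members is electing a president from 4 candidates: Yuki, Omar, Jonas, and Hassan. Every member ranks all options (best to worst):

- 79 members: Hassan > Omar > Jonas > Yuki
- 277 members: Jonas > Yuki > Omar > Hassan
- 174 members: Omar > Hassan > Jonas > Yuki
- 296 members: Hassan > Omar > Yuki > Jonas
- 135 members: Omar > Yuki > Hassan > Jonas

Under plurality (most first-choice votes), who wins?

Hassan

First-place votes: Yuki 0, Omar 309, Jonas 277, Hassan 375.
Hassan has the most first-place votes.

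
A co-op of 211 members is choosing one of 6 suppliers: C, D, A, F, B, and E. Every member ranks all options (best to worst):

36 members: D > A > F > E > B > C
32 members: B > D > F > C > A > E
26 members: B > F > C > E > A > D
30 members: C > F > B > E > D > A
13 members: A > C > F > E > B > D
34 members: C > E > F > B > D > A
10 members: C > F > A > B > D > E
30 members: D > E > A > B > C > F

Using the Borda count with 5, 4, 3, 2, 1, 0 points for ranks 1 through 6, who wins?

C: 36·0 + 32·2 + 26·3 + 30·5 + 13·4 + 34·5 + 10·5 + 30·1 = 594
D: 36·5 + 32·4 + 26·0 + 30·1 + 13·0 + 34·1 + 10·1 + 30·5 = 532
A: 36·4 + 32·1 + 26·1 + 30·0 + 13·5 + 34·0 + 10·3 + 30·3 = 387
F: 36·3 + 32·3 + 26·4 + 30·4 + 13·3 + 34·3 + 10·4 + 30·0 = 609
B: 36·1 + 32·5 + 26·5 + 30·3 + 13·1 + 34·2 + 10·2 + 30·2 = 577
E: 36·2 + 32·0 + 26·2 + 30·2 + 13·2 + 34·4 + 10·0 + 30·4 = 466
F has the highest Borda score (609).

F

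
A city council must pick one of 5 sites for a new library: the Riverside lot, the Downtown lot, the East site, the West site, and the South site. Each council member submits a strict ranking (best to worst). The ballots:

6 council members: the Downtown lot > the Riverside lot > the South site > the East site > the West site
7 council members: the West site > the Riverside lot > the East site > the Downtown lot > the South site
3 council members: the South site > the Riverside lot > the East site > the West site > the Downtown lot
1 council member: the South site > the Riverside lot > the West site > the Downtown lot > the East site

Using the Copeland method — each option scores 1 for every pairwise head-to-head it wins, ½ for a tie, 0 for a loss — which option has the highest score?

the Riverside lot

the Riverside lot: beats the Downtown lot, the East site, the West site, and the South site → score 4.
the Downtown lot: beats the South site; loses to the Riverside lot, the East site, and the West site → score 1.
the East site: beats the Downtown lot and the West site; loses to the Riverside lot and the South site → score 2.
the West site: beats the Downtown lot; loses to the Riverside lot, the East site, and the South site → score 1.
the South site: beats the East site and the West site; loses to the Riverside lot and the Downtown lot → score 2.
the Riverside lot has the best pairwise record.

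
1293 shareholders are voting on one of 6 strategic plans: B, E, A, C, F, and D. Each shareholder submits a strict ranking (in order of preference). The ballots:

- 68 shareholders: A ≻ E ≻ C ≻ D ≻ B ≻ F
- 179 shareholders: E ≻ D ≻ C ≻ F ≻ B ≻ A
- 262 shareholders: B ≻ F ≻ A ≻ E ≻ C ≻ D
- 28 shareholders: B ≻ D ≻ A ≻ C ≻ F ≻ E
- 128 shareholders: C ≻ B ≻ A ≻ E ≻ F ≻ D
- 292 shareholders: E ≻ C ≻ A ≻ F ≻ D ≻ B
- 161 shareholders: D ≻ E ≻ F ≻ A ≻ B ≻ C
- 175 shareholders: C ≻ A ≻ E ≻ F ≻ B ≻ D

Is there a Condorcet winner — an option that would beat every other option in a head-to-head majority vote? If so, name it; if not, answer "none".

none

Checking pairwise contests:
E beats B 875–418.
A beats E 661–632.
C beats A 774–519.
E beats C 962–331.
E beats F 1003–290.
E beats D 1104–189.
Every option loses at least one head-to-head, so there is no Condorcet winner.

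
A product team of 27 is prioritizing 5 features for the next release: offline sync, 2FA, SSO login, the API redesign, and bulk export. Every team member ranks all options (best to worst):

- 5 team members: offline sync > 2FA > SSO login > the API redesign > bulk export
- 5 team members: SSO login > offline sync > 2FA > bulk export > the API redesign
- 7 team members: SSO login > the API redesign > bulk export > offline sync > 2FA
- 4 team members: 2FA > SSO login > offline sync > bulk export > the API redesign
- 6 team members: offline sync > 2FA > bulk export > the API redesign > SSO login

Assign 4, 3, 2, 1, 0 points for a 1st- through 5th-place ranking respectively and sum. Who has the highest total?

offline sync

offline sync: 5·4 + 5·3 + 7·1 + 4·2 + 6·4 = 74
2FA: 5·3 + 5·2 + 7·0 + 4·4 + 6·3 = 59
SSO login: 5·2 + 5·4 + 7·4 + 4·3 + 6·0 = 70
the API redesign: 5·1 + 5·0 + 7·3 + 4·0 + 6·1 = 32
bulk export: 5·0 + 5·1 + 7·2 + 4·1 + 6·2 = 35
offline sync has the highest Borda score (74).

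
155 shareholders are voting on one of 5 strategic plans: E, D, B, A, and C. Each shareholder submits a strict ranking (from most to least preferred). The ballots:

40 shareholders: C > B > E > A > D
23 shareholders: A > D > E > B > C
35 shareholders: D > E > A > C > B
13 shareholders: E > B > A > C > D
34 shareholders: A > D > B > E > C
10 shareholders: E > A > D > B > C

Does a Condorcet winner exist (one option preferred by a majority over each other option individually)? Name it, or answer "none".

none

Checking pairwise contests:
D beats E 92–63.
A beats D 120–35.
E beats B 81–74.
E beats A 98–57.
E beats C 115–40.
Every option loses at least one head-to-head, so there is no Condorcet winner.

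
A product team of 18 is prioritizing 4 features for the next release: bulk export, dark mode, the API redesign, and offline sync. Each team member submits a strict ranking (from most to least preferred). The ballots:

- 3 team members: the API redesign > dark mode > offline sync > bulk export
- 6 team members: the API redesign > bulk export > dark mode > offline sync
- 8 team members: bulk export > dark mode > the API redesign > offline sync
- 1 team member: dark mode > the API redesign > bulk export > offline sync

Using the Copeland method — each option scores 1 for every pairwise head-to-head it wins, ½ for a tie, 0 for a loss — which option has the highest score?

the API redesign

bulk export: beats dark mode and offline sync; loses to the API redesign → score 2.
dark mode: beats offline sync; ties the API redesign; loses to bulk export → score 1.5.
the API redesign: beats bulk export and offline sync; ties dark mode → score 2.5.
offline sync: loses to bulk export, dark mode, and the API redesign → score 0.
the API redesign has the best pairwise record.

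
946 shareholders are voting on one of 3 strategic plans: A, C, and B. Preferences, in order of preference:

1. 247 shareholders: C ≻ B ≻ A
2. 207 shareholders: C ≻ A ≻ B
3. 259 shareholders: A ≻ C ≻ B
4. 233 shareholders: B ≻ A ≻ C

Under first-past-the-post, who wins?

C

First-place votes: A 259, C 454, B 233.
C has the most first-place votes.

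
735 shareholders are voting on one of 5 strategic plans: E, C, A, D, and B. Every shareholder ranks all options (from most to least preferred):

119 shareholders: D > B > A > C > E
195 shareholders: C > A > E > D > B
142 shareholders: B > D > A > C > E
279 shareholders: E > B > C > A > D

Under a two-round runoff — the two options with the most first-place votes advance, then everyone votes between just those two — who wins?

C

Round 1 first-place votes: E 279, C 195, A 0, D 119, B 142.
E and C advance.
Runoff: E is preferred to C by 279 voters; C by 456.
C wins the runoff.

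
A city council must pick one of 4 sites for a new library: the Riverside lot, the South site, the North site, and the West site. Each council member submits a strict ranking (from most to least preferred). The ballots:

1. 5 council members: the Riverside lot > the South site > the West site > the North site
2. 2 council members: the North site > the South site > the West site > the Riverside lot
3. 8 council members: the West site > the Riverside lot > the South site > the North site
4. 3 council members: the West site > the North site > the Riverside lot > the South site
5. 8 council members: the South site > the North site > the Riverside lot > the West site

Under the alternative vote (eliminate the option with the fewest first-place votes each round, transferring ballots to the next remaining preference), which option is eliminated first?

the North site

Round 1: the Riverside lot 5, the South site 8, the North site 2, the West site 11. Eliminate the North site.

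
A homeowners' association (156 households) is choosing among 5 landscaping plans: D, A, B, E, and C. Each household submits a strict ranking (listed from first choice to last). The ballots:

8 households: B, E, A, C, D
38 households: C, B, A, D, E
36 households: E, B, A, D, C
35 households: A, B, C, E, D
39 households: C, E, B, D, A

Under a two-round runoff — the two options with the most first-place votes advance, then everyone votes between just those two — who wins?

Round 1 first-place votes: D 0, A 35, B 8, E 36, C 77.
C and E advance.
Runoff: C is preferred to E by 112 voters; E by 44.
C wins the runoff.

C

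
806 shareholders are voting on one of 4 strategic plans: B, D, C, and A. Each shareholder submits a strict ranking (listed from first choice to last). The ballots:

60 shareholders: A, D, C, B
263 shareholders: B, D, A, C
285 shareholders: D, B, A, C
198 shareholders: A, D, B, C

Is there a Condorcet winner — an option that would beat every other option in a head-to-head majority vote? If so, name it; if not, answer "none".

D vs B: 543–263 for D.
D vs C: 806–0 for D.
D vs A: 548–258 for D.
D beats every other option head-to-head.

D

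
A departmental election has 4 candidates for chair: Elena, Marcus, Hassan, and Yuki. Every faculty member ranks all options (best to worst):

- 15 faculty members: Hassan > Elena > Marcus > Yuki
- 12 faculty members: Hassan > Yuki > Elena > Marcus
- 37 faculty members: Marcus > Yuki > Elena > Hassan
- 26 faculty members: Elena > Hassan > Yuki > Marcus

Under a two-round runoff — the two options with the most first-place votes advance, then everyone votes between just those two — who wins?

Hassan

Round 1 first-place votes: Elena 26, Marcus 37, Hassan 27, Yuki 0.
Marcus and Hassan advance.
Runoff: Marcus is preferred to Hassan by 37 voters; Hassan by 53.
Hassan wins the runoff.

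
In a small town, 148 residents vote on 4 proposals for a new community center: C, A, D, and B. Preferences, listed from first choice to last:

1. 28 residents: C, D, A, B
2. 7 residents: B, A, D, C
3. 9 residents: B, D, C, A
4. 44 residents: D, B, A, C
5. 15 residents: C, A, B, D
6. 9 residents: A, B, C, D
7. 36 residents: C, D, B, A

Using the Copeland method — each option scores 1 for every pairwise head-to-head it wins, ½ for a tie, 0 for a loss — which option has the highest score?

C

C: beats A, D, and B → score 3.
A: loses to C, D, and B → score 0.
D: beats A and B; loses to C → score 2.
B: beats A; loses to C and D → score 1.
C has the best pairwise record.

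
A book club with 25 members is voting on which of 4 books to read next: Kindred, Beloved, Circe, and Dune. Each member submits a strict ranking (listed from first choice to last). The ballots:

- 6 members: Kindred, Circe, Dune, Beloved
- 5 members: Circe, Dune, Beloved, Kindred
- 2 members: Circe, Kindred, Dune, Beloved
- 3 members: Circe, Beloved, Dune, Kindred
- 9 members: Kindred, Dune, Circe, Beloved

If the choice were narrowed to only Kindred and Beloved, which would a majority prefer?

Kindred

Voters preferring Kindred to Beloved: 17; preferring Beloved to Kindred: 8.
Kindred wins the head-to-head.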